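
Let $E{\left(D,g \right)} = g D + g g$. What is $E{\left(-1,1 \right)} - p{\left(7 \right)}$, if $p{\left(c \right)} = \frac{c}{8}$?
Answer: $- \frac{7}{8} \approx -0.875$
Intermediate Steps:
$p{\left(c \right)} = \frac{c}{8}$ ($p{\left(c \right)} = c \frac{1}{8} = \frac{c}{8}$)
$E{\left(D,g \right)} = g^{2} + D g$ ($E{\left(D,g \right)} = D g + g^{2} = g^{2} + D g$)
$E{\left(-1,1 \right)} - p{\left(7 \right)} = 1 \left(-1 + 1\right) - \frac{1}{8} \cdot 7 = 1 \cdot 0 - \frac{7}{8} = 0 - \frac{7}{8} = - \frac{7}{8}$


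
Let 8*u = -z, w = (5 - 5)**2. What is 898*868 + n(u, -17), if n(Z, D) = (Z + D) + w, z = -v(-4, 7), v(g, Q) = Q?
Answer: 6235583/8 ≈ 7.7945e+5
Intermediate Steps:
w = 0 (w = 0**2 = 0)
z = -7 (z = -1*7 = -7)
u = 7/8 (u = (-1*(-7))/8 = (1/8)*7 = 7/8 ≈ 0.87500)
n(Z, D) = D + Z (n(Z, D) = (Z + D) + 0 = (D + Z) + 0 = D + Z)
898*868 + n(u, -17) = 898*868 + (-17 + 7/8) = 779464 - 129/8 = 6235583/8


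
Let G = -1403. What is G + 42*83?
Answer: 2083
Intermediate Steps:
G + 42*83 = -1403 + 42*83 = -1403 + 3486 = 2083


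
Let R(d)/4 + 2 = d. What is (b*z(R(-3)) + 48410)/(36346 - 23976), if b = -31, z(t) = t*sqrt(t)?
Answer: 4841/1237 + 124*I*sqrt(5)/1237 ≈ 3.9135 + 0.22415*I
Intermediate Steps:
R(d) = -8 + 4*d
z(t) = t**(3/2)
(b*z(R(-3)) + 48410)/(36346 - 23976) = (-31*(-8 + 4*(-3))**(3/2) + 48410)/(36346 - 23976) = (-31*(-8 - 12)**(3/2) + 48410)/12370 = (-(-1240)*I*sqrt(5) + 48410)*(1/12370) = (1240*I*sqrt(5) + 48410)*(1/12370) = (48410 + 1240*I*sqrt(5))*(1/12370) = 4841/1237 + 124*I*sqrt(5)/1237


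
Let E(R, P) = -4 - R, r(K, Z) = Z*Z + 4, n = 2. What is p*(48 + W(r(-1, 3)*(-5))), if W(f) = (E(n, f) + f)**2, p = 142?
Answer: 722638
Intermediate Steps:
r(K, Z) = 4 + Z**2 (r(K, Z) = Z**2 + 4 = 4 + Z**2)
W(f) = (-6 + f)**2 (W(f) = ((-4 - 1*2) + f)**2 = ((-4 - 2) + f)**2 = (-6 + f)**2)
p*(48 + W(r(-1, 3)*(-5))) = 142*(48 + (-6 + (4 + 3**2)*(-5))**2) = 142*(48 + (-6 + (4 + 9)*(-5))**2) = 142*(48 + (-6 + 13*(-5))**2) = 142*(48 + (-6 - 65)**2) = 142*(48 + (-71)**2) = 142*(48 + 5041) = 142*5089 = 722638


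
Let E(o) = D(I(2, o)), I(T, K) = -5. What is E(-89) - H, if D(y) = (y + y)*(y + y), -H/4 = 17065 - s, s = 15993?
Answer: 4388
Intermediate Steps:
H = -4288 (H = -4*(17065 - 1*15993) = -4*(17065 - 15993) = -4*1072 = -4288)
D(y) = 4*y² (D(y) = (2*y)*(2*y) = 4*y²)
E(o) = 100 (E(o) = 4*(-5)² = 4*25 = 100)
E(-89) - H = 100 - 1*(-4288) = 100 + 4288 = 4388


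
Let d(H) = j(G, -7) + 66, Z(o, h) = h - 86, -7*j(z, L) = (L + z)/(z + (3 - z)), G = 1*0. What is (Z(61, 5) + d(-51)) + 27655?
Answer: 82921/3 ≈ 27640.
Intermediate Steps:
G = 0
j(z, L) = -L/21 - z/21 (j(z, L) = -(L + z)/(7*(z + (3 - z))) = -(L + z)/(7*3) = -(L/3 + z/3)/7 = -L/21 - z/21)
Z(o, h) = -86 + h
d(H) = 199/3 (d(H) = (-1/21*(-7) - 1/21*0) + 66 = (⅓ + 0) + 66 = ⅓ + 66 = 199/3)
(Z(61, 5) + d(-51)) + 27655 = ((-86 + 5) + 199/3) + 27655 = (-81 + 199/3) + 27655 = -44/3 + 27655 = 82921/3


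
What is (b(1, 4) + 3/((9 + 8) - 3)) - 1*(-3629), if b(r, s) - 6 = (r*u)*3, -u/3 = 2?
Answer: 50641/14 ≈ 3617.2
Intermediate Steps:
u = -6 (u = -3*2 = -6)
b(r, s) = 6 - 18*r (b(r, s) = 6 + (r*(-6))*3 = 6 - 6*r*3 = 6 - 18*r)
(b(1, 4) + 3/((9 + 8) - 3)) - 1*(-3629) = ((6 - 18*1) + 3/((9 + 8) - 3)) - 1*(-3629) = ((6 - 18) + 3/(17 - 3)) + 3629 = (-12 + 3/14) + 3629 = -165/14 + 3629 = 50641/14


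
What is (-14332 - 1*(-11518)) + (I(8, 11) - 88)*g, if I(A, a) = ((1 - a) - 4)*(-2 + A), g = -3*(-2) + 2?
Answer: -4190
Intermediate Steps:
g = 8 (g = 6 + 2 = 8)
I(A, a) = (-3 - a)*(-2 + A)
(-14332 - 1*(-11518)) + (I(8, 11) - 88)*g = (-14332 - 1*(-11518)) + ((6 - 3*8 + 2*11 - 1*8*11) - 88)*8 = (-14332 + 11518) + ((6 - 24 + 22 - 88) - 88)*8 = -2814 + (-84 - 88)*8 = -2814 - 172*8 = -2814 - 1376 = -4190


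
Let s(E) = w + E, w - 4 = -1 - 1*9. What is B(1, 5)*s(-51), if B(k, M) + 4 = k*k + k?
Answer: 114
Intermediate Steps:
B(k, M) = -4 + k + k² (B(k, M) = -4 + (k*k + k) = -4 + (k² + k) = -4 + (k + k²) = -4 + k + k²)
w = -6 (w = 4 + (-1 - 1*9) = 4 + (-1 - 9) = 4 - 10 = -6)
s(E) = -6 + E
B(1, 5)*s(-51) = (-4 + 1 + 1²)*(-6 - 51) = (-4 + 1 + 1)*(-57) = -2*(-57) = 114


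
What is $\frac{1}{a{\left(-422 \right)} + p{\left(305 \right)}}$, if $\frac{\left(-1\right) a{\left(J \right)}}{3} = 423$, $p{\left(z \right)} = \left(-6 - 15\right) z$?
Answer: $- \frac{1}{7674} \approx -0.00013031$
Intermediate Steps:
$p{\left(z \right)} = - 21 z$
$a{\left(J \right)} = -1269$ ($a{\left(J \right)} = \left(-3\right) 423 = -1269$)
$\frac{1}{a{\left(-422 \right)} + p{\left(305 \right)}} = \frac{1}{-1269 - 6405} = \frac{1}{-7674} = - \frac{1}{7674}$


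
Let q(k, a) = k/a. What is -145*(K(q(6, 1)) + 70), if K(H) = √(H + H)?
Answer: -10150 - 290*√3 ≈ -10652.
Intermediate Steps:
K(H) = √2*√H (K(H) = √(2*H) = √2*√H)
-145*(K(q(6, 1)) + 70) = -145*(√2*√(6/1) + 70) = -145*(√2*√(6*1) + 70) = -145*(√2*√6 + 70) = -145*(2*√3 + 70) = -145*(70 + 2*√3) = -10150 - 290*√3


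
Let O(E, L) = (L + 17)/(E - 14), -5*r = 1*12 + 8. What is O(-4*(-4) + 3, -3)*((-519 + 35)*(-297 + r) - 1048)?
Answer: 2024904/5 ≈ 4.0498e+5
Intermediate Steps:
r = -4 (r = -(1*12 + 8)/5 = -(12 + 8)/5 = -⅕*20 = -4)
O(E, L) = (17 + L)/(-14 + E)
O(-4*(-4) + 3, -3)*((-519 + 35)*(-297 + r) - 1048) = ((17 - 3)/(-14 + (-4*(-4) + 3)))*((-519 + 35)*(-297 - 4) - 1048) = (14/(-14 + (16 + 3)))*(-484*(-301) - 1048) = (14/(-14 + 19))*(145684 - 1048) = (14/5)*144636 = 2024904/5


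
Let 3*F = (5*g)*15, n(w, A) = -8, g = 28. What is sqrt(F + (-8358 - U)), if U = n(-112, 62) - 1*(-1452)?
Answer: I*sqrt(9102) ≈ 95.404*I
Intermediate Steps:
U = 1444 (U = -8 - 1*(-1452) = -8 + 1452 = 1444)
F = 700 (F = ((5*28)*15)/3 = (140*15)/3 = (1/3)*2100 = 700)
sqrt(F + (-8358 - U)) = sqrt(700 + (-8358 - 1*1444)) = sqrt(700 + (-8358 - 1444)) = sqrt(700 - 9802) = sqrt(-9102) = I*sqrt(9102)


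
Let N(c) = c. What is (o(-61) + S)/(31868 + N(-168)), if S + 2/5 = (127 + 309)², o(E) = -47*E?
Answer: 964813/158500 ≈ 6.0872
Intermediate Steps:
S = 950478/5 (S = -⅖ + (127 + 309)² = -⅖ + 436² = -⅖ + 190096 = 950478/5 ≈ 1.9010e+5)
(o(-61) + S)/(31868 + N(-168)) = (-47*(-61) + 950478/5)/(31868 - 168) = (2867 + 950478/5)/31700 = (964813/5)*(1/31700) = 964813/158500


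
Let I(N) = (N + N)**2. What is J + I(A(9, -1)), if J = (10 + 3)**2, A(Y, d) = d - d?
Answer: 169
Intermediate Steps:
A(Y, d) = 0
I(N) = 4*N**2 (I(N) = (2*N)**2 = 4*N**2)
J = 169 (J = 13**2 = 169)
J + I(A(9, -1)) = 169 + 4*0**2 = 169 + 4*0 = 169 + 0 = 169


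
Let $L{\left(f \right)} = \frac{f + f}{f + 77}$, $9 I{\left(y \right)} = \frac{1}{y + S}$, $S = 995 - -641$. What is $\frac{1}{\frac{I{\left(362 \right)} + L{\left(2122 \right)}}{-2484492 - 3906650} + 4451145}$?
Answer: $\frac{84240402820452}{374966247812215378271} \approx 2.2466 \cdot 10^{-7}$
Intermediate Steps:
$S = 1636$ ($S = 995 + 641 = 1636$)
$I{\left(y \right)} = \frac{1}{9 \left(1636 + y\right)}$ ($I{\left(y \right)} = \frac{1}{9 \left(y + 1636\right)} = \frac{1}{9 \left(1636 + y\right)}$)
$L{\left(f \right)} = \frac{2 f}{77 + f}$
$\frac{1}{\frac{I{\left(362 \right)} + L{\left(2122 \right)}}{-2484492 - 3906650} + 4451145} = \frac{1}{\frac{\frac{1}{9 \left(1636 + 362\right)} + 2 \cdot 2122 \frac{1}{77 + 2122}}{-2484492 - 3906650} + 4451145} = \frac{1}{\frac{\frac{1}{9 \cdot 1998} + 2 \cdot 2122 \cdot \frac{1}{2199}}{-6391142} + 4451145} = \frac{1}{\left(\frac{1}{9} \cdot \frac{1}{1998} + 2 \cdot 2122 \cdot \frac{1}{2199}\right) \left(- \frac{1}{6391142}\right) + 4451145} = \frac{1}{\left(\frac{1}{17982} + \frac{4244}{2199}\right) \left(- \frac{1}{6391142}\right) + 4451145} = \frac{1}{\frac{25439269}{13180806} \left(- \frac{1}{6391142}\right) + 4451145} = \frac{1}{- \frac{25439269}{84240402820452} + 4451145} = \frac{1}{\frac{374966247812215378271}{84240402820452}} = \frac{84240402820452}{374966247812215378271}$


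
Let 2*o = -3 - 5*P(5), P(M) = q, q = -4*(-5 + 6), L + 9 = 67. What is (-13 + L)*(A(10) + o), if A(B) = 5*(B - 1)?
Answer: 4815/2 ≈ 2407.5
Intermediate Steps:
L = 58 (L = -9 + 67 = 58)
q = -4 (q = -4*1 = -4)
P(M) = -4
A(B) = -5 + 5*B (A(B) = 5*(-1 + B) = -5 + 5*B)
o = 17/2 (o = (-3 - 5*(-4))/2 = (-3 + 20)/2 = (½)*17 = 17/2 ≈ 8.5000)
(-13 + L)*(A(10) + o) = (-13 + 58)*((-5 + 5*10) + 17/2) = 45*((-5 + 50) + 17/2) = 45*(45 + 17/2) = 45*(107/2) = 4815/2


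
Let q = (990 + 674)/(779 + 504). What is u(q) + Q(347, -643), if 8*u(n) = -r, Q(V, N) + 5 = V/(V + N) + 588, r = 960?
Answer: 136701/296 ≈ 461.83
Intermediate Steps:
q = 1664/1283 ≈ 1.2970
Q(V, N) = 583 + V/(N + V) (Q(V, N) = -5 + (V/(V + N) + 588) = -5 + (V/(N + V) + 588) = -5 + (588 + V/(N + V)) = 583 + V/(N + V))
u(n) = -120 (u(n) = (-1*960)/8 = (1/8)*(-960) = -120)
u(q) + Q(347, -643) = -120 + (583*(-643) + 584*347)/(-643 + 347) = -120 + (-374869 + 202648)/(-296) = -120 - 1/296*(-172221) = -120 + 172221/296 = 136701/296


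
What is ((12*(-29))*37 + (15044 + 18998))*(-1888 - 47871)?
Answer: -1053198994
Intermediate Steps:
((12*(-29))*37 + (15044 + 18998))*(-1888 - 47871) = (-348*37 + 34042)*(-49759) = (-12876 + 34042)*(-49759) = 21166*(-49759) = -1053198994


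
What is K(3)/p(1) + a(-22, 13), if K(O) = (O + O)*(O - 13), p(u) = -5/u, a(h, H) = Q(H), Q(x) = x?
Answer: 25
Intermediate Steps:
a(h, H) = H
K(O) = 2*O*(-13 + O) (K(O) = (2*O)*(-13 + O) = 2*O*(-13 + O))
K(3)/p(1) + a(-22, 13) = (2*3*(-13 + 3))/((-5/1)) + 13 = (2*3*(-10))/((-5*1)) + 13 = -60/(-5) + 13 = -60*(-1/5) + 13 = 12 + 13 = 25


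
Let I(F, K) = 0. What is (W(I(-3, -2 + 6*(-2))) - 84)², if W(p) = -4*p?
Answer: 7056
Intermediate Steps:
(W(I(-3, -2 + 6*(-2))) - 84)² = (-4*0 - 84)² = (0 - 84)² = (-84)² = 7056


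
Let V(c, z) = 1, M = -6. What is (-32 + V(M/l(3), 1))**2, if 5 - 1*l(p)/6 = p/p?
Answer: 961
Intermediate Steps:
l(p) = 24 (l(p) = 30 - 6*p/p = 30 - 6*1 = 30 - 6 = 24)
(-32 + V(M/l(3), 1))**2 = (-32 + 1)**2 = (-31)**2 = 961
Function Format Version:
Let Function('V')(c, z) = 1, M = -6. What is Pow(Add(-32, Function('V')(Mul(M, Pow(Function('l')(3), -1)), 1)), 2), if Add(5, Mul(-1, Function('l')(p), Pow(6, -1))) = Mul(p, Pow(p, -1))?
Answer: 961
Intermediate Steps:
Function('l')(p) = 24 (Function('l')(p) = Add(30, Mul(-6, Mul(p, Pow(p, -1)))) = Add(30, Mul(-6, 1)) = Add(30, -6) = 24)
Pow(Add(-32, Function('V')(Mul(M, Pow(Function('l')(3), -1)), 1)), 2) = Pow(Add(-32, 1), 2) = Pow(-31, 2) = 961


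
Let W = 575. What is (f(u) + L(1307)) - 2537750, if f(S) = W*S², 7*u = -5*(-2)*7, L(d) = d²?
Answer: -772001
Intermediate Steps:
u = 10 (u = (-5*(-2)*7)/7 = (10*7)/7 = (⅐)*70 = 10)
f(S) = 575*S²
(f(u) + L(1307)) - 2537750 = (575*10² + 1307²) - 2537750 = (575*100 + 1708249) - 2537750 = (57500 + 1708249) - 2537750 = 1765749 - 2537750 = -772001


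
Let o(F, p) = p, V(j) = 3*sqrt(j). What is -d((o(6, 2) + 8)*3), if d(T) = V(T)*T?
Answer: -90*sqrt(30) ≈ -492.95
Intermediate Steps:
d(T) = 3*T**(3/2) (d(T) = (3*sqrt(T))*T = 3*T**(3/2))
-d((o(6, 2) + 8)*3) = -3*((2 + 8)*3)**(3/2) = -3*(10*3)**(3/2) = -3*30**(3/2) = -3*30*sqrt(30) = -90*sqrt(30)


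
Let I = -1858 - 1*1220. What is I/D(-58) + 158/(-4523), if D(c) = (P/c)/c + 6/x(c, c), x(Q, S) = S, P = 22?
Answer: 23416431754/737249 ≈ 31762.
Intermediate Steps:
D(c) = 6/c + 22/c² (D(c) = (22/c)/c + 6/c = 22/c² + 6/c = 6/c + 22/c²)
I = -3078 (I = -1858 - 1220 = -3078)
I/D(-58) + 158/(-4523) = -3078*1682/(11 + 3*(-58)) + 158/(-4523) = -3078*1682/(11 - 174) + 158*(-1/4523) = -3078/(2*(1/3364)*(-163)) - 158/4523 = -3078/(-163/1682) - 158/4523 = -3078*(-1682/163) - 158/4523 = 5177196/163 - 158/4523 = 23416431754/737249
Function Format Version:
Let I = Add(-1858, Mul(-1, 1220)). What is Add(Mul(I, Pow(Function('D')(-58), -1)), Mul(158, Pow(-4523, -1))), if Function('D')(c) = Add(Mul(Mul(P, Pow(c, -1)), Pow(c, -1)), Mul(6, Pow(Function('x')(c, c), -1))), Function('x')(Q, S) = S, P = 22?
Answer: Rational(23416431754, 737249) ≈ 31762.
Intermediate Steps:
Function('D')(c) = Add(Mul(6, Pow(c, -1)), Mul(22, Pow(c, -2))) (Function('D')(c) = Add(Mul(Mul(22, Pow(c, -1)), Pow(c, -1)), Mul(6, Pow(c, -1))) = Add(Mul(22, Pow(c, -2)), Mul(6, Pow(c, -1))) = Add(Mul(6, Pow(c, -1)), Mul(22, Pow(c, -2))))
I = -3078 (I = Add(-1858, -1220) = -3078)
Add(Mul(I, Pow(Function('D')(-58), -1)), Mul(158, Pow(-4523, -1))) = Add(Mul(-3078, Pow(Mul(2, Pow(-58, -2), Add(11, Mul(3, -58))), -1)), Mul(158, Pow(-4523, -1))) = Add(Mul(-3078, Pow(Mul(2, Rational(1, 3364), Add(11, -174)), -1)), Mul(158, Rational(-1, 4523))) = Add(Mul(-3078, Pow(Mul(2, Rational(1, 3364), -163), -1)), Rational(-158, 4523)) = Add(Mul(-3078, Pow(Rational(-163, 1682), -1)), Rational(-158, 4523)) = Add(Mul(-3078, Rational(-1682, 163)), Rational(-158, 4523)) = Add(Rational(5177196, 163), Rational(-158, 4523)) = Rational(23416431754, 737249)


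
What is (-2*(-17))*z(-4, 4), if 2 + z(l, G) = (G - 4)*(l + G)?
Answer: -68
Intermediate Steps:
z(l, G) = -2 + (-4 + G)*(G + l) (z(l, G) = -2 + (G - 4)*(l + G) = -2 + (-4 + G)*(G + l))
(-2*(-17))*z(-4, 4) = (-2*(-17))*(-2 + 4**2 - 4*4 - 4*(-4) + 4*(-4)) = 34*(-2 + 16 - 16 + 16 - 16) = 34*(-2) = -68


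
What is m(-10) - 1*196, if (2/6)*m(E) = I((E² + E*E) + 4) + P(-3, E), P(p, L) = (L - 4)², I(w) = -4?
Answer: 380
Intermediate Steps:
P(p, L) = (-4 + L)²
m(E) = -12 + 3*(-4 + E)² (m(E) = 3*(-4 + (-4 + E)²) = -12 + 3*(-4 + E)²)
m(-10) - 1*196 = (-12 + 3*(-4 - 10)²) - 1*196 = (-12 + 3*(-14)²) - 196 = (-12 + 3*196) - 196 = (-12 + 588) - 196 = 576 - 196 = 380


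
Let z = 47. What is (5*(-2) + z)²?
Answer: 1369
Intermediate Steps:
(5*(-2) + z)² = (5*(-2) + 47)² = (-10 + 47)² = 37² = 1369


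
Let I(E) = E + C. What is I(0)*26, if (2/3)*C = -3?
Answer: -117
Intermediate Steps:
C = -9/2 (C = (3/2)*(-3) = -9/2 ≈ -4.5000)
I(E) = -9/2 + E (I(E) = E - 9/2 = -9/2 + E)
I(0)*26 = (-9/2 + 0)*26 = -9/2*26 = -117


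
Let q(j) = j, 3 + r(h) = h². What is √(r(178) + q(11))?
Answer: 2*√7923 ≈ 178.02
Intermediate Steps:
r(h) = -3 + h²
√(r(178) + q(11)) = √((-3 + 178²) + 11) = √((-3 + 31684) + 11) = √(31681 + 11) = √31692 = 2*√7923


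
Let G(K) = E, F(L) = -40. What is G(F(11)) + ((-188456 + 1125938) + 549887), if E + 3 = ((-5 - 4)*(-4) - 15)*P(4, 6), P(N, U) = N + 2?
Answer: 1487492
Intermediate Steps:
P(N, U) = 2 + N
E = 123 (E = -3 + ((-5 - 4)*(-4) - 15)*(2 + 4) = -3 + (-9*(-4) - 15)*6 = -3 + (36 - 15)*6 = -3 + 21*6 = -3 + 126 = 123)
G(K) = 123
G(F(11)) + ((-188456 + 1125938) + 549887) = 123 + ((-188456 + 1125938) + 549887) = 123 + (937482 + 549887) = 123 + 1487369 = 1487492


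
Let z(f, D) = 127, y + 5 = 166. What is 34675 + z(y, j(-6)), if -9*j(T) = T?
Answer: 34802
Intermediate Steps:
y = 161 (y = -5 + 166 = 161)
j(T) = -T/9
34675 + z(y, j(-6)) = 34675 + 127 = 34802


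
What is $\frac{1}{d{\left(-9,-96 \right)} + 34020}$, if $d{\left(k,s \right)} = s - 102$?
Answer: $\frac{1}{33822} \approx 2.9567 \cdot 10^{-5}$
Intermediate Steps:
$d{\left(k,s \right)} = -102 + s$
$\frac{1}{d{\left(-9,-96 \right)} + 34020} = \frac{1}{\left(-102 - 96\right) + 34020} = \frac{1}{-198 + 34020} = \frac{1}{33822}$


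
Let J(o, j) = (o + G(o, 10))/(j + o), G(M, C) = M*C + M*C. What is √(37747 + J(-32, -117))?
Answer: 5*√33524851/149 ≈ 194.30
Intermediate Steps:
G(M, C) = 2*C*M (G(M, C) = C*M + C*M = 2*C*M)
J(o, j) = 21*o/(j + o) (J(o, j) = (o + 2*10*o)/(j + o) = (o + 20*o)/(j + o) = (21*o)/(j + o) = 21*o/(j + o))
√(37747 + J(-32, -117)) = √(37747 + 21*(-32)/(-117 - 32)) = √(37747 + 21*(-32)/(-149)) = √(37747 + 21*(-32)*(-1/149)) = √(37747 + 672/149) = √(5624975/149) = 5*√33524851/149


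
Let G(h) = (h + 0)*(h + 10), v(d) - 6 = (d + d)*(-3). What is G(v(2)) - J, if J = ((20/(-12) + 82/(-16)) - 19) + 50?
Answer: -1157/24 ≈ -48.208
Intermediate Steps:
v(d) = 6 - 6*d (v(d) = 6 + (d + d)*(-3) = 6 + (2*d)*(-3) = 6 - 6*d)
G(h) = h*(10 + h)
J = 581/24 (J = ((20*(-1/12) + 82*(-1/16)) - 19) + 50 = ((-5/3 - 41/8) - 19) + 50 = (-163/24 - 19) + 50 = -619/24 + 50 = 581/24 ≈ 24.208)
G(v(2)) - J = (6 - 6*2)*(10 + (6 - 6*2)) - 1*581/24 = (6 - 12)*(10 + (6 - 12)) - 581/24 = -6*(10 - 6) - 581/24 = -6*4 - 581/24 = -24 - 581/24 = -1157/24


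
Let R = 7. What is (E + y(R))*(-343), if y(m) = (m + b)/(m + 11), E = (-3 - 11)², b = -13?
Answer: -201341/3 ≈ -67114.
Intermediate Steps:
E = 196 (E = (-14)² = 196)
y(m) = (-13 + m)/(11 + m) (y(m) = (m - 13)/(m + 11) = (-13 + m)/(11 + m))
(E + y(R))*(-343) = (196 + (-13 + 7)/(11 + 7))*(-343) = (196 - 6/18)*(-343) = (196 + (1/18)*(-6))*(-343) = (196 - ⅓)*(-343) = (587/3)*(-343) = -201341/3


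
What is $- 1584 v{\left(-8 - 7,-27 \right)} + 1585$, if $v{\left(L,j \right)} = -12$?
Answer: $20593$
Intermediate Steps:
$- 1584 v{\left(-8 - 7,-27 \right)} + 1585 = \left(-1584\right) \left(-12\right) + 1585 = 19008 + 1585 = 20593$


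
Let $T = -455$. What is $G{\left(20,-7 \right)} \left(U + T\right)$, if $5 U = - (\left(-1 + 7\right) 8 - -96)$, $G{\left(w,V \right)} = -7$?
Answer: $\frac{16933}{5} \approx 3386.6$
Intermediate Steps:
$U = - \frac{144}{5}$ ($U = \frac{\left(-1\right) \left(\left(-1 + 7\right) 8 - -96\right)}{5} = \frac{\left(-1\right) \left(6 \cdot 8 + 96\right)}{5} = \frac{\left(-1\right) \left(48 + 96\right)}{5} = \frac{\left(-1\right) 144}{5} = \frac{1}{5} \left(-144\right) = - \frac{144}{5} \approx -28.8$)
$G{\left(20,-7 \right)} \left(U + T\right) = - 7 \left(- \frac{144}{5} - 455\right) = \left(-7\right) \left(- \frac{2419}{5}\right) = \frac{16933}{5}$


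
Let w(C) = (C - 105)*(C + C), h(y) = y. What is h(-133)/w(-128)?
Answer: -133/59648 ≈ -0.0022297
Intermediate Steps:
w(C) = 2*C*(-105 + C) (w(C) = (-105 + C)*(2*C) = 2*C*(-105 + C))
h(-133)/w(-128) = -133*(-1/(256*(-105 - 128))) = -133/(2*(-128)*(-233)) = -133/59648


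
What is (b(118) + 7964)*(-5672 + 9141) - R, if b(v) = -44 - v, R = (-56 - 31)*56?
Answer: 27070010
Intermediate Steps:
R = -4872 (R = -87*56 = -4872)
(b(118) + 7964)*(-5672 + 9141) - R = ((-44 - 1*118) + 7964)*(-5672 + 9141) - 1*(-4872) = ((-44 - 118) + 7964)*3469 + 4872 = (-162 + 7964)*3469 + 4872 = 7802*3469 + 4872 = 27065138 + 4872 = 27070010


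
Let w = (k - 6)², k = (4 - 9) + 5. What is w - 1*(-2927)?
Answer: 2963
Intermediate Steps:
k = 0 (k = -5 + 5 = 0)
w = 36 (w = (0 - 6)² = (-6)² = 36)
w - 1*(-2927) = 36 - 1*(-2927) = 36 + 2927 = 2963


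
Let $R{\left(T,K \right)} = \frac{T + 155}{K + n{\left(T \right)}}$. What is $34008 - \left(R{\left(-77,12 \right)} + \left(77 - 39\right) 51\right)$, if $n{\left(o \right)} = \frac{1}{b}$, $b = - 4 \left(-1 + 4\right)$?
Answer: $\frac{352698}{11} \approx 32063.0$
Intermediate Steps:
$b = -12$ ($b = \left(-4\right) 3 = -12$)
$n{\left(o \right)} = - \frac{1}{12}$ ($n{\left(o \right)} = \frac{1}{-12} = - \frac{1}{12}$)
$R{\left(T,K \right)} = \frac{155 + T}{- \frac{1}{12} + K}$ ($R{\left(T,K \right)} = \frac{T + 155}{K - \frac{1}{12}} = \frac{155 + T}{- \frac{1}{12} + K}$)
$34008 - \left(R{\left(-77,12 \right)} + \left(77 - 39\right) 51\right) = 34008 - \left(\frac{12 \left(155 - 77\right)}{-1 + 12 \cdot 12} + \left(77 - 39\right) 51\right) = 34008 - \left(12 \frac{1}{-1 + 144} \cdot 78 + 38 \cdot 51\right) = 34008 - \left(12 \cdot \frac{1}{143} \cdot 78 + 1938\right) = 34008 - \left(\frac{72}{11} + 1938\right) = 34008 - \frac{21390}{11} = \frac{352698}{11}$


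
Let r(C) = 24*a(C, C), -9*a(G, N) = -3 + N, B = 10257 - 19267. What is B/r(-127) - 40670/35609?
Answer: -14354401/529048 ≈ -27.133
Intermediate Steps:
B = -9010
a(G, N) = ⅓ - N/9 (a(G, N) = -(-3 + N)/9 = ⅓ - N/9)
r(C) = 8 - 8*C/3 (r(C) = 24*(⅓ - C/9) = 8 - 8*C/3)
B/r(-127) - 40670/35609 = -9010/(8 - 8/3*(-127)) - 40670/35609 = -9010/(8 + 1016/3) - 40670*1/35609 = -9010/1040/3 - 5810/5087 = -9010*3/1040 - 5810/5087 = -2703/104 - 5810/5087 = -14354401/529048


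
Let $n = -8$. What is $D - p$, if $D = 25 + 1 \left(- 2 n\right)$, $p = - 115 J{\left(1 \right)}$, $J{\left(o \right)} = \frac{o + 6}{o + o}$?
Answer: $\frac{887}{2} \approx 443.5$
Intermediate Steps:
$J{\left(o \right)} = \frac{6 + o}{2 o}$
$p = - \frac{805}{2}$ ($p = - 115 \frac{6 + 1}{2 \cdot 1} = - 115 \cdot \frac{1}{2} \cdot 1 \cdot 7 = \left(-115\right) \frac{7}{2} = - \frac{805}{2} \approx -402.5$)
$D = 41$ ($D = 25 + 1 \left(\left(-2\right) \left(-8\right)\right) = 25 + 1 \cdot 16 = 25 + 16 = 41$)
$D - p = 41 - - \frac{805}{2} = 41 + \frac{805}{2} = \frac{887}{2}$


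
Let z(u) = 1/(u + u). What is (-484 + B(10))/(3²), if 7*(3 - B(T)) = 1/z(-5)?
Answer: -373/7 ≈ -53.286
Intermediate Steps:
z(u) = 1/(2*u)
B(T) = 31/7 (B(T) = 3 - 1/(7*((½)/(-5))) = 3 - 1/(7*((½)*(-⅕))) = 3 - 1/(7*(-⅒)) = 3 - ⅐*(-10) = 3 + 10/7 = 31/7)
(-484 + B(10))/(3²) = (-484 + 31/7)/(3²) = -3357/7/9 = (⅑)*(-3357/7) = -373/7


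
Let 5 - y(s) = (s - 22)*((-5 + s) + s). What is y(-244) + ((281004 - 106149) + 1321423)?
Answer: 1365145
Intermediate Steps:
y(s) = 5 - (-22 + s)*(-5 + 2*s) (y(s) = 5 - (s - 22)*((-5 + s) + s) = 5 - (-22 + s)*(-5 + 2*s))
y(-244) + ((281004 - 106149) + 1321423) = (-105 - 2*(-244)**2 + 49*(-244)) + ((281004 - 106149) + 1321423) = (-105 - 2*59536 - 11956) + (174855 + 1321423) = (-105 - 119072 - 11956) + 1496278 = -131133 + 1496278 = 1365145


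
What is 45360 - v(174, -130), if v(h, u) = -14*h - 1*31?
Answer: 47827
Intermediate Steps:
v(h, u) = -31 - 14*h (v(h, u) = -14*h - 31 = -31 - 14*h)
45360 - v(174, -130) = 45360 - (-31 - 14*174) = 45360 - (-31 - 2436) = 45360 - 1*(-2467) = 45360 + 2467 = 47827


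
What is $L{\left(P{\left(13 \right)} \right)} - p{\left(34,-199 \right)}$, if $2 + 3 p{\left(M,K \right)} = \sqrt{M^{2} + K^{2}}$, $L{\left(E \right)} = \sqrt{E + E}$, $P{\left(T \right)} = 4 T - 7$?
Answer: $\frac{2}{3} + 3 \sqrt{10} - \frac{\sqrt{40757}}{3} \approx -57.141$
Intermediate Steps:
$P{\left(T \right)} = -7 + 4 T$
$L{\left(E \right)} = \sqrt{2} \sqrt{E}$ ($L{\left(E \right)} = \sqrt{2 E} = \sqrt{2} \sqrt{E}$)
$p{\left(M,K \right)} = - \frac{2}{3} + \frac{\sqrt{K^{2} + M^{2}}}{3}$ ($p{\left(M,K \right)} = - \frac{2}{3} + \frac{\sqrt{M^{2} + K^{2}}}{3} = - \frac{2}{3} + \frac{\sqrt{K^{2} + M^{2}}}{3}$)
$L{\left(P{\left(13 \right)} \right)} - p{\left(34,-199 \right)} = \sqrt{2} \sqrt{-7 + 4 \cdot 13} - \left(- \frac{2}{3} + \frac{\sqrt{\left(-199\right)^{2} + 34^{2}}}{3}\right) = \sqrt{2} \sqrt{-7 + 52} - \left(- \frac{2}{3} + \frac{\sqrt{39601 + 1156}}{3}\right) = \sqrt{2} \sqrt{45} - \left(- \frac{2}{3} + \frac{\sqrt{40757}}{3}\right) = \sqrt{2} \cdot 3 \sqrt{5} + \left(\frac{2}{3} - \frac{\sqrt{40757}}{3}\right) = 3 \sqrt{10} + \left(\frac{2}{3} - \frac{\sqrt{40757}}{3}\right) = \frac{2}{3} + 3 \sqrt{10} - \frac{\sqrt{40757}}{3}$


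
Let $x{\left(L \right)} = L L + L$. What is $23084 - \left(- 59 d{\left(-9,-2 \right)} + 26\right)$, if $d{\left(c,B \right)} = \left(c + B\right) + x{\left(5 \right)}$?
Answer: $24179$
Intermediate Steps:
$x{\left(L \right)} = L + L^{2}$ ($x{\left(L \right)} = L^{2} + L = L + L^{2}$)
$d{\left(c,B \right)} = 30 + B + c$ ($d{\left(c,B \right)} = \left(c + B\right) + 5 \left(1 + 5\right) = \left(B + c\right) + 5 \cdot 6 = \left(B + c\right) + 30 = 30 + B + c$)
$23084 - \left(- 59 d{\left(-9,-2 \right)} + 26\right) = 23084 - \left(- 59 \left(30 - 2 - 9\right) + 26\right) = 23084 - \left(\left(-59\right) 19 + 26\right) = 23084 - \left(-1121 + 26\right) = 23084 - -1095 = 23084 + 1095 = 24179$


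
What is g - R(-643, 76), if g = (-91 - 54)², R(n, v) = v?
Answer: 20949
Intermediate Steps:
g = 21025 (g = (-145)² = 21025)
g - R(-643, 76) = 21025 - 1*76 = 21025 - 76 = 20949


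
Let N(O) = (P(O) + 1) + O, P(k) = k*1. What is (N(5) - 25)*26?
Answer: -364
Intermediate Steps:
P(k) = k
N(O) = 1 + 2*O (N(O) = (O + 1) + O = (1 + O) + O = 1 + 2*O)
(N(5) - 25)*26 = ((1 + 2*5) - 25)*26 = ((1 + 10) - 25)*26 = (11 - 25)*26 = -14*26 = -364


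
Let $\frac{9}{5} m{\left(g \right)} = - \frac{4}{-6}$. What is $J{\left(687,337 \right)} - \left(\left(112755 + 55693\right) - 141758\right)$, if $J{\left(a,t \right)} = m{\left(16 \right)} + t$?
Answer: $- \frac{711521}{27} \approx -26353.0$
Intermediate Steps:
$m{\left(g \right)} = \frac{10}{27}$ ($m{\left(g \right)} = \frac{5 \left(- \frac{4}{-6}\right)}{9} = \frac{5 \left(\left(-4\right) \left(- \frac{1}{6}\right)\right)}{9} = \frac{5}{9} \cdot \frac{2}{3} = \frac{10}{27}$)
$J{\left(a,t \right)} = \frac{10}{27} + t$
$J{\left(687,337 \right)} - \left(\left(112755 + 55693\right) - 141758\right) = \left(\frac{10}{27} + 337\right) - \left(\left(112755 + 55693\right) - 141758\right) = \frac{9109}{27} - \left(168448 - 141758\right) = \frac{9109}{27} - 26690 = - \frac{711521}{27}$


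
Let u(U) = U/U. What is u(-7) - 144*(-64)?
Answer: 9217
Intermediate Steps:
u(U) = 1
u(-7) - 144*(-64) = 1 - 144*(-64) = 1 + 9216 = 9217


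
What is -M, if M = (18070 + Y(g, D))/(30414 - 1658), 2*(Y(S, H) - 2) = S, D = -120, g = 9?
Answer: -2781/4424 ≈ -0.62862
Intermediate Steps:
Y(S, H) = 2 + S/2
M = 2781/4424 (M = (18070 + (2 + (½)*9))/(30414 - 1658) = (18070 + (2 + 9/2))/28756 = (18070 + 13/2)*(1/28756) = (36153/2)*(1/28756) = 2781/4424 ≈ 0.62862)
-M = -1*2781/4424 = -2781/4424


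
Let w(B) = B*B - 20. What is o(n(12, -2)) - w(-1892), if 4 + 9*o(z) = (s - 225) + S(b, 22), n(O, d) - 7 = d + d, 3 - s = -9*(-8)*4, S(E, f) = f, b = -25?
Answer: -10739096/3 ≈ -3.5797e+6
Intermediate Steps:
w(B) = -20 + B² (w(B) = B² - 20 = -20 + B²)
s = -285 (s = 3 - (-9*(-8))*4 = 3 - 72*4 = 3 - 1*288 = 3 - 288 = -285)
n(O, d) = 7 + 2*d (n(O, d) = 7 + (d + d) = 7 + 2*d)
o(z) = -164/3 (o(z) = -4/9 + ((-285 - 225) + 22)/9 = -4/9 + (-510 + 22)/9 = -4/9 + (⅑)*(-488) = -4/9 - 488/9 = -164/3)
o(n(12, -2)) - w(-1892) = -164/3 - (-20 + (-1892)²) = -164/3 - (-20 + 3579664) = -164/3 - 1*3579644 = -164/3 - 3579644 = -10739096/3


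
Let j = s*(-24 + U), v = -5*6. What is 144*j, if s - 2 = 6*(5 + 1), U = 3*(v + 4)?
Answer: -558144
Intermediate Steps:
v = -30
U = -78 (U = 3*(-30 + 4) = 3*(-26) = -78)
s = 38 (s = 2 + 6*(5 + 1) = 2 + 6*6 = 2 + 36 = 38)
j = -3876 (j = 38*(-24 - 78) = 38*(-102) = -3876)
144*j = 144*(-3876) = -558144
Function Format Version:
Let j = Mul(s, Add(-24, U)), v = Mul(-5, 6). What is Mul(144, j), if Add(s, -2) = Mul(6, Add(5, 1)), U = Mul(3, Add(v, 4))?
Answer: -558144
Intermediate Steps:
v = -30
U = -78 (U = Mul(3, Add(-30, 4)) = Mul(3, -26) = -78)
s = 38 (s = Add(2, Mul(6, Add(5, 1))) = Add(2, Mul(6, 6)) = Add(2, 36) = 38)
j = -3876 (j = Mul(38, Add(-24, -78)) = Mul(38, -102) = -3876)
Mul(144, j) = Mul(144, -3876) = -558144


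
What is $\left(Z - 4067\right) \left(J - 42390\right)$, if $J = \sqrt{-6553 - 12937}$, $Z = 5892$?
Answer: $-77361750 + 1825 i \sqrt{19490} \approx -7.7362 \cdot 10^{7} + 2.5478 \cdot 10^{5} i$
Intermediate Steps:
$J = i \sqrt{19490}$ ($J = \sqrt{-19490} = i \sqrt{19490} \approx 139.61 i$)
$\left(Z - 4067\right) \left(J - 42390\right) = \left(5892 - 4067\right) \left(i \sqrt{19490} - 42390\right) = 1825 \left(-42390 + i \sqrt{19490}\right) = -77361750 + 1825 i \sqrt{19490}$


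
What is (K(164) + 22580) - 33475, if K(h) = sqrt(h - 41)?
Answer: -10895 + sqrt(123) ≈ -10884.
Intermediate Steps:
K(h) = sqrt(-41 + h)
(K(164) + 22580) - 33475 = (sqrt(-41 + 164) + 22580) - 33475 = (sqrt(123) + 22580) - 33475 = (22580 + sqrt(123)) - 33475 = -10895 + sqrt(123)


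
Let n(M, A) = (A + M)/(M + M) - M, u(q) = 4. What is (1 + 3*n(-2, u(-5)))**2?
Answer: 121/4 ≈ 30.250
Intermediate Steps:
n(M, A) = -M + (A + M)/(2*M) (n(M, A) = (A + M)/((2*M)) - M = (A + M)*(1/(2*M)) - M = (A + M)/(2*M) - M = -M + (A + M)/(2*M))
(1 + 3*n(-2, u(-5)))**2 = (1 + 3*(1/2 - 1*(-2) + (1/2)*4/(-2)))**2 = (1 + 3*(1/2 + 2 + (1/2)*4*(-1/2)))**2 = (1 + 3*(1/2 + 2 - 1))**2 = (1 + 3*(3/2))**2 = (1 + 9/2)**2 = (11/2)**2 = 121/4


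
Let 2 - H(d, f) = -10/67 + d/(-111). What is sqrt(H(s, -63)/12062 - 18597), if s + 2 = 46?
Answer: I*sqrt(27328365528787959)/1212231 ≈ 136.37*I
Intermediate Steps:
s = 44 (s = -2 + 46 = 44)
H(d, f) = 144/67 + d/111 (H(d, f) = 2 - (-10/67 + d/(-111)) = 2 - (-10*1/67 + d*(-1/111)) = 2 - (-10/67 - d/111) = 2 + (10/67 + d/111) = 144/67 + d/111)
sqrt(H(s, -63)/12062 - 18597) = sqrt((144/67 + (1/111)*44)/12062 - 18597) = sqrt((144/67 + 44/111)*(1/12062) - 18597) = sqrt((18932/7437)*(1/12062) - 18597) = sqrt(9466/44852547 - 18597) = sqrt(-834122807093/44852547) = I*sqrt(27328365528787959)/1212231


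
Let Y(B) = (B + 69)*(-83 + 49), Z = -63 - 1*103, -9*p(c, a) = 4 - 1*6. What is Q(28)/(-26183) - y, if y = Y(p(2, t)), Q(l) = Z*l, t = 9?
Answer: 554650138/235647 ≈ 2353.7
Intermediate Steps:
p(c, a) = 2/9 (p(c, a) = -(4 - 1*6)/9 = -(4 - 6)/9 = -1/9*(-2) = 2/9)
Z = -166 (Z = -63 - 103 = -166)
Q(l) = -166*l
Y(B) = -2346 - 34*B (Y(B) = (69 + B)*(-34) = -2346 - 34*B)
y = -21182/9 (y = -2346 - 34*2/9 = -2346 - 68/9 = -21182/9 ≈ -2353.6)
Q(28)/(-26183) - y = -166*28/(-26183) - 1*(-21182/9) = -4648*(-1/26183) + 21182/9 = 4648/26183 + 21182/9 = 554650138/235647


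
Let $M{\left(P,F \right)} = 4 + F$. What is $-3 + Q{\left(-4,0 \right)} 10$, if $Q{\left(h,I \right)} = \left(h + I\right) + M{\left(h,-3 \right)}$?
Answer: $-33$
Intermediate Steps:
$Q{\left(h,I \right)} = 1 + I + h$ ($Q{\left(h,I \right)} = \left(h + I\right) + \left(4 - 3\right) = \left(I + h\right) + 1 = 1 + I + h$)
$-3 + Q{\left(-4,0 \right)} 10 = -3 + \left(1 + 0 - 4\right) 10 = -3 - 30 = -33$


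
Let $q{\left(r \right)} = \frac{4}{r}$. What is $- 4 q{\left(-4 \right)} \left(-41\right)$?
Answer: $-164$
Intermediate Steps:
$- 4 q{\left(-4 \right)} \left(-41\right) = - 4 \frac{4}{-4} \left(-41\right) = - 4 \cdot 4 \left(- \frac{1}{4}\right) \left(-41\right) = \left(-4\right) \left(-1\right) \left(-41\right) = 4 \left(-41\right) = -164$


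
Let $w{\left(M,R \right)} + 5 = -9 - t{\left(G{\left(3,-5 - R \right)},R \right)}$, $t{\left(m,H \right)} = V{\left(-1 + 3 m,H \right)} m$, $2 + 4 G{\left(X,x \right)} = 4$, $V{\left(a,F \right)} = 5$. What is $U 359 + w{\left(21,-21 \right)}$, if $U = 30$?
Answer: $\frac{21507}{2} \approx 10754.0$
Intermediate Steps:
$G{\left(X,x \right)} = \frac{1}{2}$ ($G{\left(X,x \right)} = - \frac{1}{2} + \frac{1}{4} \cdot 4 = - \frac{1}{2} + 1 = \frac{1}{2}$)
$t{\left(m,H \right)} = 5 m$
$w{\left(M,R \right)} = - \frac{33}{2}$ ($w{\left(M,R \right)} = -5 - \left(9 + 5 \cdot \frac{1}{2}\right) = -5 - \frac{23}{2} = - \frac{33}{2}$)
$U 359 + w{\left(21,-21 \right)} = 30 \cdot 359 - \frac{33}{2} = 10770 - \frac{33}{2} = \frac{21507}{2}$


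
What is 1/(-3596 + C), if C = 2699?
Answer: -1/897 ≈ -0.0011148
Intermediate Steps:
1/(-3596 + C) = 1/(-3596 + 2699) = 1/(-897) = -1/897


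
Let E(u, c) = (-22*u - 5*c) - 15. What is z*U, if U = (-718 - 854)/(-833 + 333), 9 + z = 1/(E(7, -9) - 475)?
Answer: -2119056/74875 ≈ -28.301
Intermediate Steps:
E(u, c) = -15 - 22*u - 5*c
z = -5392/599 (z = -9 + 1/((-15 - 22*7 - 5*(-9)) - 475) = -9 + 1/((-15 - 154 + 45) - 475) = -9 + 1/(-124 - 475) = -9 + 1/(-599) = -9 - 1/599 = -5392/599 ≈ -9.0017)
U = 393/125 (U = -1572/(-500) = -1572*(-1/500) = 393/125 ≈ 3.1440)
z*U = -5392/599*393/125 = -2119056/74875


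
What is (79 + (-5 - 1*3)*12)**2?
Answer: 289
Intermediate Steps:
(79 + (-5 - 1*3)*12)**2 = (79 + (-5 - 3)*12)**2 = (79 - 8*12)**2 = (79 - 96)**2 = (-17)**2 = 289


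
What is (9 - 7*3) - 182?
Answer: -194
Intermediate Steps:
(9 - 7*3) - 182 = (9 - 21) - 182 = -12 - 182 = -194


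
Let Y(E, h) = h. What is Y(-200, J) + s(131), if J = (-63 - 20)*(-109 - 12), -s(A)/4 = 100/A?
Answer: 1315233/131 ≈ 10040.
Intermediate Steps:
s(A) = -400/A
J = 10043 (J = -83*(-121) = 10043)
Y(-200, J) + s(131) = 10043 - 400/131 = 1315233/131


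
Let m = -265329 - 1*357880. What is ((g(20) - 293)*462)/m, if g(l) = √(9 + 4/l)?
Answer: 135366/623209 - 462*√230/3116045 ≈ 0.21496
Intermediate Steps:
m = -623209 (m = -265329 - 357880 = -623209)
((g(20) - 293)*462)/m = ((√(9 + 4/20) - 293)*462)/(-623209) = ((√(9 + 4*(1/20)) - 293)*462)*(-1/623209) = ((√(9 + ⅕) - 293)*462)*(-1/623209) = ((√(46/5) - 293)*462)*(-1/623209) = ((√230/5 - 293)*462)*(-1/623209) = ((-293 + √230/5)*462)*(-1/623209) = (-135366 + 462*√230/5)*(-1/623209) = 135366/623209 - 462*√230/3116045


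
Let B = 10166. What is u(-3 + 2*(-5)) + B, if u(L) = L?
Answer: 10153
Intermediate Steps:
u(-3 + 2*(-5)) + B = (-3 + 2*(-5)) + 10166 = (-3 - 10) + 10166 = -13 + 10166 = 10153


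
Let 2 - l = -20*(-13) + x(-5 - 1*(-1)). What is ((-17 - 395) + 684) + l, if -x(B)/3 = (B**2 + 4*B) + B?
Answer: 2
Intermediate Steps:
x(B) = -15*B - 3*B**2 (x(B) = -3*((B**2 + 4*B) + B) = -3*(B**2 + 5*B) = -15*B - 3*B**2)
l = -270 (l = 2 - (-20*(-13) - 3*(-5 - 1*(-1))*(5 + (-5 - 1*(-1)))) = 2 - (260 - 3*(-5 + 1)*(5 + (-5 + 1))) = 2 - (260 - 3*(-4)*(5 - 4)) = 2 - (260 - 3*(-4)*1) = 2 - (260 + 12) = 2 - 1*272 = 2 - 272 = -270)
((-17 - 395) + 684) + l = ((-17 - 395) + 684) - 270 = (-412 + 684) - 270 = 272 - 270 = 2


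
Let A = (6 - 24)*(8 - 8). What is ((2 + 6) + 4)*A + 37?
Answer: 37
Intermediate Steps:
A = 0 (A = -18*0 = 0)
((2 + 6) + 4)*A + 37 = ((2 + 6) + 4)*0 + 37 = (8 + 4)*0 + 37 = 12*0 + 37 = 0 + 37 = 37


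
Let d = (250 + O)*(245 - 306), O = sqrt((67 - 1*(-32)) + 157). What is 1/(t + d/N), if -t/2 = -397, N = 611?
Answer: 611/468908 ≈ 0.0013030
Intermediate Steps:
t = 794 (t = -2*(-397) = 794)
O = 16 (O = sqrt((67 + 32) + 157) = sqrt(99 + 157) = sqrt(256) = 16)
d = -16226 (d = (250 + 16)*(245 - 306) = 266*(-61) = -16226)
1/(t + d/N) = 1/(794 - 16226/611) = 1/(468908/611) = 611/468908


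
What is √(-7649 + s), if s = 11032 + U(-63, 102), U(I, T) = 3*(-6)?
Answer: √3365 ≈ 58.009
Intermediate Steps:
U(I, T) = -18
s = 11014 (s = 11032 - 18 = 11014)
√(-7649 + s) = √(-7649 + 11014) = √3365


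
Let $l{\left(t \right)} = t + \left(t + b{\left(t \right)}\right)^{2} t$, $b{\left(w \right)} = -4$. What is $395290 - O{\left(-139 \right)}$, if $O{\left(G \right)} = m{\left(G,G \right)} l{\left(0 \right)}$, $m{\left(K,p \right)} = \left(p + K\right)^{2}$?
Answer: $395290$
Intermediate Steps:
$m{\left(K,p \right)} = \left(K + p\right)^{2}$
$l{\left(t \right)} = t + t \left(-4 + t\right)^{2}$ ($l{\left(t \right)} = t + \left(t - 4\right)^{2} t = t + \left(-4 + t\right)^{2} t = t + t \left(-4 + t\right)^{2}$)
$O{\left(G \right)} = 0$ ($O{\left(G \right)} = \left(G + G\right)^{2} \cdot 0 \left(1 + \left(-4 + 0\right)^{2}\right) = \left(2 G\right)^{2} \cdot 0 \left(1 + \left(-4\right)^{2}\right) = 4 G^{2} \cdot 0 \left(1 + 16\right) = 4 G^{2} \cdot 0 \cdot 17 = 4 G^{2} \cdot 0 = 0$)
$395290 - O{\left(-139 \right)} = 395290 - 0 = 395290 + 0 = 395290$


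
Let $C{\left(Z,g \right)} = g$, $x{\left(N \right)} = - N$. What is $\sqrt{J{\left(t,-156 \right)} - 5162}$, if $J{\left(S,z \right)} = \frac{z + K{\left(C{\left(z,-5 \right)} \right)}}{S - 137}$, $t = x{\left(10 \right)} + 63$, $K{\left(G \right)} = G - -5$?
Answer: $\frac{i \sqrt{252847}}{7} \approx 71.834 i$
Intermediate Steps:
$K{\left(G \right)} = 5 + G$ ($K{\left(G \right)} = G + 5 = 5 + G$)
$t = 53$ ($t = \left(-1\right) 10 + 63 = -10 + 63 = 53$)
$J{\left(S,z \right)} = \frac{z}{-137 + S}$ ($J{\left(S,z \right)} = \frac{z + \left(5 - 5\right)}{S - 137} = \frac{z + 0}{-137 + S} = \frac{z}{-137 + S}$)
$\sqrt{J{\left(t,-156 \right)} - 5162} = \sqrt{- \frac{156}{-137 + 53} - 5162} = \sqrt{- \frac{156}{-84} - 5162} = \sqrt{\left(-156\right) \left(- \frac{1}{84}\right) - 5162} = \sqrt{\frac{13}{7} - 5162} = \sqrt{- \frac{36121}{7}} = \frac{i \sqrt{252847}}{7}$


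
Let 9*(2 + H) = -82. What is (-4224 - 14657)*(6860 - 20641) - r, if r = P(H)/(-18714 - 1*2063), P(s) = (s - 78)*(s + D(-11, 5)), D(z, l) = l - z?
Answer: 437898627086869/1682937 ≈ 2.6020e+8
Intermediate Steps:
H = -100/9 (H = -2 + (1/9)*(-82) = -2 - 82/9 = -100/9 ≈ -11.111)
P(s) = (-78 + s)*(16 + s) (P(s) = (s - 78)*(s + (5 - 1*(-11))) = (-78 + s)*(s + (5 + 11)) = (-78 + s)*(s + 16) = (-78 + s)*(16 + s))
r = 35288/1682937 (r = (-1248 + (-100/9)**2 - 62*(-100/9))/(-18714 - 1*2063) = (-1248 + 10000/81 + 6200/9)/(-18714 - 2063) = -35288/81/(-20777) = -35288/81*(-1/20777) = 35288/1682937 ≈ 0.020968)
(-4224 - 14657)*(6860 - 20641) - r = (-4224 - 14657)*(6860 - 20641) - 1*35288/1682937 = -18881*(-13781) - 35288/1682937 = 260199061 - 35288/1682937 = 437898627086869/1682937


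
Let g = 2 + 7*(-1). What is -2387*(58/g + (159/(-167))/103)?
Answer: 2383307311/86005 ≈ 27711.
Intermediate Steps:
g = -5 (g = 2 - 7 = -5)
-2387*(58/g + (159/(-167))/103) = -2387*(58/(-5) + (159/(-167))/103) = -2387*(58*(-⅕) + (159*(-1/167))*(1/103)) = -2387*(-58/5 - 159/167*1/103) = -2387*(-58/5 - 159/17201) = -2387*(-998453)/86005 = -341*(-6989171/86005) = 2383307311/86005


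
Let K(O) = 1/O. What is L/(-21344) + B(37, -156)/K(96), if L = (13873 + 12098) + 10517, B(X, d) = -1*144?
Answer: -36886993/2668 ≈ -13826.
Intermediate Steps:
B(X, d) = -144
L = 36488 (L = 25971 + 10517 = 36488)
L/(-21344) + B(37, -156)/K(96) = 36488/(-21344) - 144/(1/96) = 36488*(-1/21344) - 144/1/96 = -4561/2668 - 144*96 = -4561/2668 - 13824 = -36886993/2668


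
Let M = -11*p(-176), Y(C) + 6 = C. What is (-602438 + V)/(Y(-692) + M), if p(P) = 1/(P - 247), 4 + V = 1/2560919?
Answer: 652606584455331/756093408317 ≈ 863.13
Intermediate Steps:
Y(C) = -6 + C
V = -10243675/2560919 (V = -4 + 1/2560919 = -10243675/2560919 ≈ -4.0000)
p(P) = 1/(-247 + P)
M = 11/423 (M = -11/(-247 - 176) = -11/(-423) = -11*(-1/423) = 11/423 ≈ 0.026005)
(-602438 + V)/(Y(-692) + M) = (-602438 - 10243675/2560919)/((-6 - 692) + 11/423) = -1542805164197/(2560919*(-698 + 11/423)) = -1542805164197/(2560919*(-295243/423)) = -1542805164197/2560919*(-423/295243) = 652606584455331/756093408317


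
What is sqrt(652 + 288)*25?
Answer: 50*sqrt(235) ≈ 766.49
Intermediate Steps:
sqrt(652 + 288)*25 = sqrt(940)*25 = (2*sqrt(235))*25 = 50*sqrt(235)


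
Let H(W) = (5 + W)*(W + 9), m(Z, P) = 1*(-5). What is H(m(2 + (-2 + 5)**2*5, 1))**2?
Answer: 0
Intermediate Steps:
m(Z, P) = -5
H(W) = (5 + W)*(9 + W)
H(m(2 + (-2 + 5)**2*5, 1))**2 = (45 + (-5)**2 + 14*(-5))**2 = (45 + 25 - 70)**2 = 0**2 = 0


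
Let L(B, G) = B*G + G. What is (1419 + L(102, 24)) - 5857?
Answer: -1966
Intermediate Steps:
L(B, G) = G + B*G
(1419 + L(102, 24)) - 5857 = (1419 + 24*(1 + 102)) - 5857 = (1419 + 24*103) - 5857 = (1419 + 2472) - 5857 = 3891 - 5857 = -1966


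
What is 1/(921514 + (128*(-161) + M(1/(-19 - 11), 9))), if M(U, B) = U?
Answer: 30/27027179 ≈ 1.1100e-6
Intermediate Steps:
1/(921514 + (128*(-161) + M(1/(-19 - 11), 9))) = 1/(921514 + (128*(-161) + 1/(-19 - 11))) = 1/(921514 + (-20608 + 1/(-30))) = 1/(921514 + (-20608 - 1/30)) = 1/(921514 - 618241/30) = 1/(27027179/30) = 30/27027179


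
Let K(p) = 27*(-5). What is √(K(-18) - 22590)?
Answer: 15*I*√101 ≈ 150.75*I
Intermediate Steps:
K(p) = -135
√(K(-18) - 22590) = √(-135 - 22590) = √(-22725) = 15*I*√101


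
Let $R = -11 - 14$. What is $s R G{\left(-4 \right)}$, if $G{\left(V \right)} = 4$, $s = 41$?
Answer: $-4100$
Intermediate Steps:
$R = -25$
$s R G{\left(-4 \right)} = 41 \left(-25\right) 4 = \left(-1025\right) 4 = -4100$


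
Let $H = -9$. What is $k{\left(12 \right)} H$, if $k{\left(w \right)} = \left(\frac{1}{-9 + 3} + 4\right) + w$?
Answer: $- \frac{285}{2} \approx -142.5$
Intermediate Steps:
$k{\left(w \right)} = \frac{23}{6} + w$ ($k{\left(w \right)} = \left(\frac{1}{-6} + 4\right) + w = \left(- \frac{1}{6} + 4\right) + w = \frac{23}{6} + w$)
$k{\left(12 \right)} H = \left(\frac{23}{6} + 12\right) \left(-9\right) = \frac{95}{6} \left(-9\right) = - \frac{285}{2}$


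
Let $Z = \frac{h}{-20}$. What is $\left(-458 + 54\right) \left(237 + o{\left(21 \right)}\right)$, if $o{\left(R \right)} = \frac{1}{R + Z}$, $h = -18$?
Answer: $- \frac{20972852}{219} \approx -95767.0$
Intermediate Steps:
$Z = \frac{9}{10}$ ($Z = - \frac{18}{-20} = \left(-18\right) \left(- \frac{1}{20}\right) = \frac{9}{10} \approx 0.9$)
$o{\left(R \right)} = \frac{1}{\frac{9}{10} + R}$ ($o{\left(R \right)} = \frac{1}{R + \frac{9}{10}} = \frac{1}{\frac{9}{10} + R}$)
$\left(-458 + 54\right) \left(237 + o{\left(21 \right)}\right) = \left(-458 + 54\right) \left(237 + \frac{10}{9 + 10 \cdot 21}\right) = - 404 \left(237 + \frac{10}{9 + 210}\right) = - 404 \left(237 + \frac{10}{219}\right) = \left(-404\right) \frac{51913}{219} = - \frac{20972852}{219}$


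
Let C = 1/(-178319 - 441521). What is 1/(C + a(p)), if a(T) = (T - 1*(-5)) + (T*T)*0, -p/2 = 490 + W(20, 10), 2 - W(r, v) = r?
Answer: -619840/582029761 ≈ -0.0010650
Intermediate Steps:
W(r, v) = 2 - r
p = -944 (p = -2*(490 + (2 - 1*20)) = -2*(490 + (2 - 20)) = -2*(490 - 18) = -2*472 = -944)
C = -1/619840 (C = 1/(-619840) = -1/619840 ≈ -1.6133e-6)
a(T) = 5 + T (a(T) = (T + 5) + T²*0 = (5 + T) + 0 = 5 + T)
1/(C + a(p)) = 1/(-1/619840 + (5 - 944)) = 1/(-1/619840 - 939) = 1/(-582029761/619840) = -619840/582029761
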